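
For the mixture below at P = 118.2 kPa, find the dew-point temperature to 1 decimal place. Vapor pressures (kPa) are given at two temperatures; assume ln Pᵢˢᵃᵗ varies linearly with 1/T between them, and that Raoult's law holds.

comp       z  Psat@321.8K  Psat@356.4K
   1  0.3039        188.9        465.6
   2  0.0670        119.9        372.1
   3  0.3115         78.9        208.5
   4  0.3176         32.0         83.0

Dew-point temperature: Σzᵢ·P/Pᵢˢᵃᵗ(T) = 1. Interpolate ln Pᵢˢᵃᵗ = aᵢ + bᵢ/T.
  T = 321.8 K: ΣzᵢP/Pᵢˢᵃᵗ = 1.8960
  T = 356.4 K: ΣzᵢP/Pᵢˢᵃᵗ = 0.7273
  T = 339.1 K: ΣzᵢP/Pᵢˢᵃᵗ = 1.1458
  T = 347.8 K: ΣzᵢP/Pᵢˢᵃᵗ = 0.9065
  T = 343.5 K: ΣzᵢP/Pᵢˢᵃᵗ = 1.0162
  T = 345.6 K: ΣzᵢP/Pᵢˢᵃᵗ = 0.9607
Interpolating between 343.5 K and 345.6 K gives T ≈ 344.1 K.

T = 344.1 K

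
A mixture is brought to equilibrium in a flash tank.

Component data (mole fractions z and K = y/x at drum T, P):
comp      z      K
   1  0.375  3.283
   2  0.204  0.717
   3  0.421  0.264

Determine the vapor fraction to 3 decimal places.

ψ = 0.345

Let ψ = V/F and solve Σ zᵢ(Kᵢ−1)/(1+ψ(Kᵢ−1)) = 0.
Feasibility: ΣzᵢKᵢ = 1.489, Σzᵢ/Kᵢ = 1.993 — both > 1, two phases present.
Newton iteration, ψ⁰ = 0.52:
  ψ = 0.520: g = -0.1782, g' = -1.030 → ψ = 0.347
  ψ = 0.347: g = -0.0023, g' = -1.040 → ψ = 0.345
Converged at ψ = 0.345.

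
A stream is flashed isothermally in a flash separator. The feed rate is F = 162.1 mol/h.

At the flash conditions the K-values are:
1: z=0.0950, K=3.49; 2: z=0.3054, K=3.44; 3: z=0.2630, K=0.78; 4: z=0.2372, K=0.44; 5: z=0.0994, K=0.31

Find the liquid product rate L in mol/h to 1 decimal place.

Rachford–Rice: g(V/F) = Σ zᵢ(Kᵢ−1)/(1+V/F(Kᵢ−1)) = 0.
g(0) = ΣzᵢKᵢ − 1 = 0.7224 and g(1) = 1 − Σzᵢ/Kᵢ = -0.3129, so a root lies in (0, 1).
Newton iteration, V/F⁰ = 0.37:
  V/F = 0.3700: g = 0.19211, g' = -0.8805 → V/F = 0.5882
  V/F = 0.5882: g = 0.02202, g' = -0.7198 → V/F = 0.6188
  V/F = 0.6188: g = 0.00008, g' = -0.7152 → V/F = 0.6189
Converged at V/F = 0.6189.
Then V = V/F·F = 0.6189·162.1 = 100.3 mol/h and L = F − V = 61.8 mol/h.

L = 61.8 mol/h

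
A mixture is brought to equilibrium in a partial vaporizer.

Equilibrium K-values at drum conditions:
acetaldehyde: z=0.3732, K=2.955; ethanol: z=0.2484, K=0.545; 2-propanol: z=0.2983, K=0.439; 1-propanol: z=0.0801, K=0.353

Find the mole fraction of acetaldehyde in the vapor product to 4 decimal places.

y_acetaldehyde = 0.6322

Iterate (Newton) starting at ψ = 0.5:
  ψ = 0.5000: g = -0.08655, g' = -0.7055 → ψ = 0.3773
  ψ = 0.3773: g = 0.00258, g' = -0.7571 → ψ = 0.3807
Converged at ψ = 0.3807.
Compositions from xᵢ = zᵢ/(1+ψ(Kᵢ−1)), yᵢ = Kᵢxᵢ:
  acetaldehyde: x = 0.2139, y = 0.6322
  ethanol: x = 0.3004, y = 0.1637
  2-propanol: x = 0.3793, y = 0.1665
  1-propanol: x = 0.1063, y = 0.0375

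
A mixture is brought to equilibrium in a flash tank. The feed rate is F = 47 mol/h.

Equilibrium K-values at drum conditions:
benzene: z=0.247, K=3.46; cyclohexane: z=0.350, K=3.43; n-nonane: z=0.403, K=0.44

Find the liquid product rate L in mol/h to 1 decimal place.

L = 4.6 mol/h

Material balance + equilibrium reduce to Σ zᵢ(Kᵢ−1)/(1+ψ(Kᵢ−1)) = 0.
Feasibility: ΣzᵢKᵢ = 2.232, Σzᵢ/Kᵢ = 1.089 — both > 1, two phases present.
Iterate (Newton) starting at ψ = 0.5:
  ψ = 0.500: g = 0.3430, g' = -0.966 → ψ = 0.855
  ψ = 0.855: g = 0.0390, g' = -0.839 → ψ = 0.902
  ψ = 0.902: g = -0.0005, g' = -0.863 → ψ = 0.901
Converged at ψ = 0.901.
Then V = ψ·F = 0.9011·47 = 42.4 mol/h and L = F − V = 4.6 mol/h.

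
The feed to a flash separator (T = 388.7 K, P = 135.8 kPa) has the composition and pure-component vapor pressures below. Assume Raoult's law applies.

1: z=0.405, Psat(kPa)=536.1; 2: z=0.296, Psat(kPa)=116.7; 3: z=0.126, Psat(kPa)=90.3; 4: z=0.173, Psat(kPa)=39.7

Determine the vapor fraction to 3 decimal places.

ψ = 0.760

Raoult's law: Kᵢ = Pᵢˢᵃᵗ/P = Pᵢˢᵃᵗ/135.8.
  K_1 = 536.1/135.8 = 3.94772, K_2 = 116.7/135.8 = 0.85935, K_3 = 90.3/135.8 = 0.66495, K_4 = 39.7/135.8 = 0.29234
Rachford–Rice: g(ψ) = Σ zᵢ(Kᵢ−1)/(1+ψ(Kᵢ−1)) = 0.
Check two-phase: ΣzᵢKᵢ = 1.988 > 1 and Σzᵢ/Kᵢ = 1.228 > 1, so g(0) = 0.988 > 0 and g(1) = -0.228 < 0.
Newton–Raphson from ψ = 0.5:
  ψ = 0.500: g = 0.1976, g' = -0.810 → ψ = 0.744
  ψ = 0.744: g = 0.0125, g' = -0.764 → ψ = 0.760
Converged at ψ = 0.760.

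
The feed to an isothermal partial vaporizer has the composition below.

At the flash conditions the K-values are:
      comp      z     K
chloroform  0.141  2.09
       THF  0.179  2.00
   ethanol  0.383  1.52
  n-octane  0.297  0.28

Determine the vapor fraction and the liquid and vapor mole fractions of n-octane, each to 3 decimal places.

Material balance + equilibrium reduce to Σ zᵢ(Kᵢ−1)/(1+ψ(Kᵢ−1)) = 0.
Feasibility: ΣzᵢKᵢ = 1.318, Σzᵢ/Kᵢ = 1.470 — both > 1, two phases present.
Newton–Raphson from ψ = 0.61:
  ψ = 0.610: g = -0.0266, g' = -0.679 → ψ = 0.571
  ψ = 0.571: g = -0.0008, g' = -0.642 → ψ = 0.570
Converged at ψ = 0.570.
Compositions from xᵢ = zᵢ/(1+ψ(Kᵢ−1)), yᵢ = Kᵢxᵢ:
  chloroform: x = 0.087, y = 0.182
  THF: x = 0.114, y = 0.228
  ethanol: x = 0.295, y = 0.449
  n-octane: x = 0.503, y = 0.141

ψ = 0.570, x_n-octane = 0.503, y_n-octane = 0.141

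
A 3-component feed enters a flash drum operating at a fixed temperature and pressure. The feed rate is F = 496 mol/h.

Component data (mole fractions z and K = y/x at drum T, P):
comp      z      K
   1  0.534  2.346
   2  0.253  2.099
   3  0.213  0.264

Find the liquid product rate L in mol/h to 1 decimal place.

L = 49.4 mol/h

Rachford–Rice: g(V/F) = Σ zᵢ(Kᵢ−1)/(1+V/F(Kᵢ−1)) = 0.
g(0) = ΣzᵢKᵢ − 1 = 0.840 and g(1) = 1 − Σzᵢ/Kᵢ = -0.155, so a root lies in (0, 1).
Iterate (Newton) starting at V/F = 0.41:
  V/F = 0.410: g = 0.4303, g' = -0.784 → V/F = 0.959
  V/F = 0.959: g = -0.0840, g' = -1.591 → V/F = 0.906
  V/F = 0.906: g = -0.0078, g' = -1.314 → V/F = 0.900
Converged at V/F = 0.900.
Then V = V/F·F = 0.9004·496 = 446.6 mol/h and L = F − V = 49.4 mol/h.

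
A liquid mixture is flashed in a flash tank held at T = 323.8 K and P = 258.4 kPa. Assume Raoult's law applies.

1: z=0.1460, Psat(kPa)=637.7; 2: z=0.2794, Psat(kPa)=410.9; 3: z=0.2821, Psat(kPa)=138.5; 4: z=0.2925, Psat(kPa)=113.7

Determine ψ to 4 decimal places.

Raoult's law: Kᵢ = Pᵢˢᵃᵗ/P = Pᵢˢᵃᵗ/258.4.
  K_1 = 637.7/258.4 = 2.467879, K_2 = 410.9/258.4 = 1.590170, K_3 = 138.5/258.4 = 0.535991, K_4 = 113.7/258.4 = 0.440015
Iterate (Newton) starting at ψ = 0.46:
  ψ = 0.4600: g = -0.12943, g' = -0.4369 → ψ = 0.1637
  ψ = 0.1637: g = 0.00115, g' = -0.4677 → ψ = 0.1662
Converged at ψ = 0.1662.

ψ = 0.1662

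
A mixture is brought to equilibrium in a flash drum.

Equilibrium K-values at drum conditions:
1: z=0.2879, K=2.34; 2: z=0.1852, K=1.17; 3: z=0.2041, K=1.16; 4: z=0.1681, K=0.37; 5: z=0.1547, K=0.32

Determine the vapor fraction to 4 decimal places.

Material balance + equilibrium reduce to Σ zᵢ(Kᵢ−1)/(1+ψ(Kᵢ−1)) = 0.
Feasibility: ΣzᵢKᵢ = 1.2388, Σzᵢ/Kᵢ = 1.3950 — both > 1, two phases present.
Iterate (Newton) starting at ψ = 0.44:
  ψ = 0.4400: g = 0.00587, g' = -0.4871 → ψ = 0.4520
Converged at ψ = 0.4520.

ψ = 0.4520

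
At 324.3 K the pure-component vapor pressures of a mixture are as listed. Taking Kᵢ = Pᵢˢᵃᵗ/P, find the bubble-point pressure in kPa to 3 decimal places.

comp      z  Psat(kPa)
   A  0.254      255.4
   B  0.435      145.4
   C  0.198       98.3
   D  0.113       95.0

At the bubble point ψ → 0, so ΣzᵢKᵢ = 1 with Kᵢ = Pᵢˢᵃᵗ/P ⇒ P = ΣzᵢPᵢˢᵃᵗ.
P = 0.254·255.4 + 0.435·145.4 + 0.198·98.3 + 0.113·95.0 = 158.319 kPa

Pbub = 158.319 kPa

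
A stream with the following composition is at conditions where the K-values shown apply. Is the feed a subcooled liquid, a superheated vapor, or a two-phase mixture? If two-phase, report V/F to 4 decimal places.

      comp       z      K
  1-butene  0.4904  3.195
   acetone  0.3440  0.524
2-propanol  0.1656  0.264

two-phase, V/F = 0.6194

ΣzᵢKᵢ = 1.7908; Σzᵢ/Kᵢ = 1.4373.
Both exceed 1, so a two-phase solution exists.
Material balance + equilibrium reduce to Σ zᵢ(Kᵢ−1)/(1+ψ(Kᵢ−1)) = 0.
Newton–Raphson from ψ = 0.5:
  ψ = 0.5000: g = 0.10546, g' = -0.8959 → ψ = 0.6177
  ψ = 0.6177: g = 0.00148, g' = -0.8837 → ψ = 0.6194
Converged at ψ = 0.6194.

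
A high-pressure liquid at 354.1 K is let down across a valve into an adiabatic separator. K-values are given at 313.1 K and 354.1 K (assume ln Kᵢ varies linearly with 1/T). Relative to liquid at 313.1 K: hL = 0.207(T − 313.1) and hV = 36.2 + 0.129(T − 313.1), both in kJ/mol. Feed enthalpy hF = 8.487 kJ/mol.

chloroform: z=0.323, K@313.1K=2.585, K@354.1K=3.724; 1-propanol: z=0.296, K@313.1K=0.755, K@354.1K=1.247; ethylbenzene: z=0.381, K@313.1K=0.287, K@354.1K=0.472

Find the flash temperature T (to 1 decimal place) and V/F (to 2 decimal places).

Adiabatic flash: solve Rachford–Rice at each trial T, then check hF = ψ·hV(T) + (1−ψ)·hL(T).
  T = 313.1 K: K = (2.585, 0.755, 0.287), RR gives ψ = 0.194, H_out = 7.030 kJ/mol
  T = 354.1 K: K = (3.724, 1.247, 0.472), RR gives ψ = 0.782, H_out = 34.278 kJ/mol
  T = 333.6 K: K = (3.138, 0.985, 0.374), RR gives ψ = 0.473, H_out = 20.606 kJ/mol
  T = 323.4 K: K = (2.858, 0.867, 0.329), RR gives ψ = 0.333, H_out = 13.935 kJ/mol
  T = 318.2 K: K = (2.719, 0.809, 0.307), RR gives ψ = 0.263, H_out = 10.487 kJ/mol
  T = 315.6 K: K = (2.650, 0.781, 0.297), RR gives ψ = 0.228, H_out = 8.737 kJ/mol
  T = 314.4 K: K = (2.619, 0.769, 0.292), RR gives ψ = 0.212, H_out = 7.921 kJ/mol
Linear interpolation between T = 314.4 (H_out = 7.921) and T = 315.6 (H_out = 8.737) on hF = 8.487 gives T ≈ 315.2 K, at which ψ = 0.22.

T = 315.2 K, V/F = 0.22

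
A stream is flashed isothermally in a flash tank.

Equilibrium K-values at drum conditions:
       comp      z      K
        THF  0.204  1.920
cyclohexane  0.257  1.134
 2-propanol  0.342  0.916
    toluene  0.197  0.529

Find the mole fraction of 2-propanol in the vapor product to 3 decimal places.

y_2-propanol = 0.329

Iterate (Newton) starting at ψ = 0.5:
  ψ = 0.500: g = 0.0095, g' = -0.162 → ψ = 0.558
Converged at ψ = 0.558.
Compositions from xᵢ = zᵢ/(1+ψ(Kᵢ−1)), yᵢ = Kᵢxᵢ:
  THF: x = 0.135, y = 0.259
  cyclohexane: x = 0.239, y = 0.271
  2-propanol: x = 0.359, y = 0.329
  toluene: x = 0.267, y = 0.141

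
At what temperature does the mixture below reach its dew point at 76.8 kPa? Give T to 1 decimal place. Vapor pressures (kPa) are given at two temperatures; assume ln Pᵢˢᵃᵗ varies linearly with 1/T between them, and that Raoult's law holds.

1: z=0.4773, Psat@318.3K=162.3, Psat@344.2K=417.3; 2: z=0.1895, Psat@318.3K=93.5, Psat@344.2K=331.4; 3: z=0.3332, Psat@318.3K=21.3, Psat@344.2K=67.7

T = 328.3 K

Dew-point temperature: Σzᵢ·P/Pᵢˢᵃᵗ(T) = 1. Interpolate ln Pᵢˢᵃᵗ = aᵢ + bᵢ/T.
  T = 318.3 K: ΣzᵢP/Pᵢˢᵃᵗ = 1.5829
  T = 344.2 K: ΣzᵢP/Pᵢˢᵃᵗ = 0.5097
  T = 331.2 K: ΣzᵢP/Pᵢˢᵃᵗ = 0.8797
  T = 324.8 K: ΣzᵢP/Pᵢˢᵃᵗ = 1.1702
  T = 328.0 K: ΣzᵢP/Pᵢˢᵃᵗ = 1.0131
  T = 329.6 K: ΣzᵢP/Pᵢˢᵃᵗ = 0.9437
Interpolating between 328.0 K and 329.6 K gives T ≈ 328.3 K.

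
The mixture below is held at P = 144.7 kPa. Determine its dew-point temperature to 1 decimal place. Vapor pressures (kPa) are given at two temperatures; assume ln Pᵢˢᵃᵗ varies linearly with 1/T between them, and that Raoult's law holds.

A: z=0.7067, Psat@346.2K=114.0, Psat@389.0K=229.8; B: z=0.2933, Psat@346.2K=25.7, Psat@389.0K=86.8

T = 385.7 K

Dew-point temperature: Σzᵢ·P/Pᵢˢᵃᵗ(T) = 1. Interpolate ln Pᵢˢᵃᵗ = aᵢ + bᵢ/T.
  T = 346.2 K: ΣzᵢP/Pᵢˢᵃᵗ = 2.5484
  T = 389.0 K: ΣzᵢP/Pᵢˢᵃᵗ = 0.9339
  T = 367.6 K: ΣzᵢP/Pᵢˢᵃᵗ = 1.4863
  T = 378.3 K: ΣzᵢP/Pᵢˢᵃᵗ = 1.1683
  T = 383.6 K: ΣzᵢP/Pᵢˢᵃᵗ = 1.0436
  T = 386.3 K: ΣzᵢP/Pᵢˢᵃᵗ = 0.9868
Interpolating between 383.6 K and 386.3 K gives T ≈ 385.7 K.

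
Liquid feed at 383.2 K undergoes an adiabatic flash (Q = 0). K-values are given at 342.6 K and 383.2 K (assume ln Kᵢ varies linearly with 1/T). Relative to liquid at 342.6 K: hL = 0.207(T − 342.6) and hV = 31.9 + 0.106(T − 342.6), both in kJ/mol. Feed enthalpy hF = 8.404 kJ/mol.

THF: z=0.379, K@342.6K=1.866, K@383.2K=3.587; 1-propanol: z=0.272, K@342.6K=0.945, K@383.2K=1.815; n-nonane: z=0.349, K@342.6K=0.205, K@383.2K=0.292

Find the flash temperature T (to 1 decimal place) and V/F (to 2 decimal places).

Adiabatic flash: solve Rachford–Rice at each trial T, then check hF = ψ·hV(T) + (1−ψ)·hL(T).
  T = 342.6 K: K = (1.866, 0.945, 0.205), RR gives ψ = 0.071, H_out = 2.273 kJ/mol
  T = 383.2 K: K = (3.587, 1.815, 0.292), RR gives ψ = 0.700, H_out = 27.866 kJ/mol
  T = 362.9 K: K = (2.635, 1.334, 0.247), RR gives ψ = 0.497, H_out = 19.032 kJ/mol
  T = 352.8 K: K = (2.230, 1.129, 0.226), RR gives ψ = 0.334, H_out = 12.409 kJ/mol
  T = 347.7 K: K = (2.043, 1.034, 0.215), RR gives ψ = 0.220, H_out = 7.945 kJ/mol
  T = 350.2 K: K = (2.133, 1.080, 0.220), RR gives ψ = 0.279, H_out = 10.257 kJ/mol
  T = 348.9 K: K = (2.086, 1.056, 0.218), RR gives ψ = 0.249, H_out = 9.087 kJ/mol
Linear interpolation between T = 347.7 (H_out = 7.945) and T = 348.9 (H_out = 9.087) on hF = 8.404 gives T ≈ 348.2 K, at which ψ = 0.23.

T = 348.2 K, V/F = 0.23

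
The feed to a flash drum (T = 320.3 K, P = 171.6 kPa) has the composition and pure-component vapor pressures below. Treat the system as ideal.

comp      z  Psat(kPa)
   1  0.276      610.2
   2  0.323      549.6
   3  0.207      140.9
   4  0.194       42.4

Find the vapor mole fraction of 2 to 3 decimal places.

y_2 = 0.356

Raoult's law: Kᵢ = Pᵢˢᵃᵗ/P = Pᵢˢᵃᵗ/171.6.
  K_1 = 610.2/171.6 = 3.55594, K_2 = 549.6/171.6 = 3.20280, K_3 = 140.9/171.6 = 0.82110, K_4 = 42.4/171.6 = 0.24709
Let ψ = V/F and solve Σ zᵢ(Kᵢ−1)/(1+ψ(Kᵢ−1)) = 0.
g(0) = ΣzᵢKᵢ − 1 = 1.234 and g(1) = 1 − Σzᵢ/Kᵢ = -0.216, so a root lies in (0, 1).
Iterate (Newton) starting at ψ = 0.46:
  ψ = 0.460: g = 0.4138, g' = -1.033 → ψ = 0.861
  ψ = 0.861: g = 0.0074, g' = -1.260 → ψ = 0.867
Converged at ψ = 0.867.
Compositions from xᵢ = zᵢ/(1+ψ(Kᵢ−1)), yᵢ = Kᵢxᵢ:
  1: x = 0.086, y = 0.305
  2: x = 0.111, y = 0.356
  3: x = 0.245, y = 0.201
  4: x = 0.558, y = 0.138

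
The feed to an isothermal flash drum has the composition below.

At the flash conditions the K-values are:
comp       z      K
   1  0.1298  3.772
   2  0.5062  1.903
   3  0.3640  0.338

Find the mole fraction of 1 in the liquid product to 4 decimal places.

Material balance + equilibrium reduce to Σ zᵢ(Kᵢ−1)/(1+ψ(Kᵢ−1)) = 0.
Check two-phase: ΣzᵢKᵢ = 1.5759 > 1 and Σzᵢ/Kᵢ = 1.3773 > 1, so g(0) = 0.5759 > 0 and g(1) = -0.3773 < 0.
Newton–Raphson from ψ = 0.5:
  ψ = 0.5000: g = 0.10552, g' = -0.7275 → ψ = 0.6450
  ψ = 0.6450: g = -0.00265, g' = -0.7790 → ψ = 0.6416
Converged at ψ = 0.6416.
Compositions from xᵢ = zᵢ/(1+ψ(Kᵢ−1)), yᵢ = Kᵢxᵢ:
  1: x = 0.0467, y = 0.1762
  2: x = 0.3205, y = 0.6099
  3: x = 0.6328, y = 0.2139

x_1 = 0.0467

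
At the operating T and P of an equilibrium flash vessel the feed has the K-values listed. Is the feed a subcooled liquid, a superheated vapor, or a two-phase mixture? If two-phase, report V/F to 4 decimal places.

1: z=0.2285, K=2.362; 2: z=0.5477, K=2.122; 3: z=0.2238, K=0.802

ΣzᵢKᵢ = 1.8814; Σzᵢ/Kᵢ = 0.6339.
Since Σzᵢ/Kᵢ < 1 the mixture is above its dew point — single vapor phase.

superheated vapor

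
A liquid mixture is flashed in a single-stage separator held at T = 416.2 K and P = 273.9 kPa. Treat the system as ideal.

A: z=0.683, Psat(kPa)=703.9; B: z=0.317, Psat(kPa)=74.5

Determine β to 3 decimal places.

β = 0.736

Raoult's law: Kᵢ = Pᵢˢᵃᵗ/P = Pᵢˢᵃᵗ/273.9.
  K_A = 703.9/273.9 = 2.56992, K_B = 74.5/273.9 = 0.27200
Material balance + equilibrium reduce to Σ zᵢ(Kᵢ−1)/(1+β(Kᵢ−1)) = 0.
Check two-phase: ΣzᵢKᵢ = 1.841 > 1 and Σzᵢ/Kᵢ = 1.431 > 1, so g(0) = 0.841 > 0 and g(1) = -0.431 < 0.
Binary case is linear: z₁(K₁−1)(1+β(K₂−1)) + z₂(K₂−1)(1+β(K₁−1)) = 0
⇒ β = [z₁(K₁−1)+z₂(K₂−1)] / [−(K₁−1)(K₂−1)] = 0.8415/1.1429 = 0.736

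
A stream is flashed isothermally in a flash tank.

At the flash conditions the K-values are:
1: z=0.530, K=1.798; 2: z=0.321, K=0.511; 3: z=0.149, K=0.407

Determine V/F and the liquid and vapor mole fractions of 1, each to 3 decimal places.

Material balance + equilibrium reduce to Σ zᵢ(Kᵢ−1)/(1+V/F(Kᵢ−1)) = 0.
g(0) = ΣzᵢKᵢ − 1 = 0.178 and g(1) = 1 − Σzᵢ/Kᵢ = -0.289, so a root lies in (0, 1).
Newton–Raphson from V/F = 0.62:
  V/F = 0.620: g = -0.0820, g' = -0.440 → V/F = 0.434
  V/F = 0.434: g = -0.0039, g' = -0.405 → V/F = 0.424
Converged at V/F = 0.424.
Compositions from xᵢ = zᵢ/(1+V/F(Kᵢ−1)), yᵢ = Kᵢxᵢ:
  1: x = 0.396, y = 0.712
  2: x = 0.405, y = 0.207
  3: x = 0.199, y = 0.081

V/F = 0.424, x_1 = 0.396, y_1 = 0.712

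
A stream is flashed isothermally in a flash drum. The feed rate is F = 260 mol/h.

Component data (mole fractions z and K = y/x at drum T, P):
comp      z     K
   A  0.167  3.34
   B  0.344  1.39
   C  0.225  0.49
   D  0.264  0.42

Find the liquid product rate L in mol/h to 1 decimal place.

L = 168.5 mol/h

Material balance + equilibrium reduce to Σ zᵢ(Kᵢ−1)/(1+ψ(Kᵢ−1)) = 0.
Feasibility: ΣzᵢKᵢ = 1.257, Σzᵢ/Kᵢ = 1.385 — both > 1, two phases present.
Newton–Raphson from ψ = 0.62:
  ψ = 0.620: g = -0.1394, g' = -0.528 → ψ = 0.356
  ψ = 0.356: g = -0.0021, g' = -0.541 → ψ = 0.352
Converged at ψ = 0.352.
Then V = ψ·F = 0.3520·260 = 91.5 mol/h and L = F − V = 168.5 mol/h.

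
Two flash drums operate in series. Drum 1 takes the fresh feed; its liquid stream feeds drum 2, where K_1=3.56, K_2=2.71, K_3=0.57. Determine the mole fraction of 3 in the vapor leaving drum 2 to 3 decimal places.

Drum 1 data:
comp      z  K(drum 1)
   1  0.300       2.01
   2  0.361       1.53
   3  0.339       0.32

Drum 1:
Let ψ₁ = V/F and solve Σ zᵢ(Kᵢ−1)/(1+ψ₁(Kᵢ−1)) = 0.
g(0) = ΣzᵢKᵢ − 1 = 0.264 and g(1) = 1 − Σzᵢ/Kᵢ = -0.445, so a root lies in (0, 1).
Newton–Raphson from ψ₁ = 0.69:
  ψ₁ = 0.690: g = -0.1156, g' = -0.717 → ψ₁ = 0.529
  ψ₁ = 0.529: g = -0.0130, g' = -0.574 → ψ₁ = 0.506
Converged at ψ₁ = 0.506.
Drum-1 compositions:
  1: x = 0.199, y = 0.399
  2: x = 0.285, y = 0.436
  3: x = 0.517, y = 0.165
Drum-2 feed = drum-1 liquid: z₂ = (0.1985, 0.2847, 0.5168).
Drum 2:
Rachford–Rice: g(ψ₂) = Σ zᵢ(Kᵢ−1)/(1+ψ₂(Kᵢ−1)) = 0.
Feasibility: ΣzᵢKᵢ = 1.773, Σzᵢ/Kᵢ = 1.067 — both > 1, two phases present.
Iterate (Newton) starting at ψ₂ = 0.5:
  ψ₂ = 0.500: g = 0.2023, g' = -0.647 → ψ₂ = 0.813
  ψ₂ = 0.813: g = 0.0272, g' = -0.509 → ψ₂ = 0.866
Converged at ψ₂ = 0.866.
  1: x = 0.062, y = 0.220
  2: x = 0.115, y = 0.311
  3: x = 0.824, y = 0.469

y_3 (drum 2) = 0.469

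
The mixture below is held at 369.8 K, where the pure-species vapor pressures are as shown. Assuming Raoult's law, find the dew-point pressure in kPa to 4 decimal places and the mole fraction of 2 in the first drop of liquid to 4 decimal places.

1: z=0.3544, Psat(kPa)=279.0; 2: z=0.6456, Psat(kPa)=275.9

Pdew = 276.9907 kPa, x_2 = 0.6482

At the dew point ψ → 1, so Σzᵢ/Kᵢ = 1 with Kᵢ = Pᵢˢᵃᵗ/P ⇒ 1/P = Σzᵢ/Pᵢˢᵃᵗ.
1/P = 0.3544/279.0 + 0.6456/275.9 = 0.0036102 ⇒ P = 276.9907 kPa
xᵢ = zᵢP/Pᵢˢᵃᵗ ⇒ x_2 = 0.6456·276.9907/275.9 = 0.6482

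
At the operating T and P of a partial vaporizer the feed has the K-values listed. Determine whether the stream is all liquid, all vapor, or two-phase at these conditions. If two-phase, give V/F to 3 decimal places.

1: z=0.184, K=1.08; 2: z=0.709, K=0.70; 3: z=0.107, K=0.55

ΣzᵢKᵢ = 0.754; Σzᵢ/Kᵢ = 1.378.
Since ΣzᵢKᵢ < 1 the mixture is below its bubble point — single liquid phase.

all liquid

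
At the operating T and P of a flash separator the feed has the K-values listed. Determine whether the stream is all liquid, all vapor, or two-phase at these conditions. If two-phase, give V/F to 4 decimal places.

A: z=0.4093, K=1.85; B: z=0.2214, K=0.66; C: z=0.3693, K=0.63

ΣzᵢKᵢ = 1.1360; Σzᵢ/Kᵢ = 1.1429.
Both exceed 1, so a two-phase solution exists.
Newton iteration, ψ⁰ = 0.5:
  ψ = 0.5000: g = -0.01421, g' = -0.2589 → ψ = 0.4451
  ψ = 0.4451: g = 0.00012, g' = -0.2636 → ψ = 0.4456
Converged at ψ = 0.4456.

two-phase, V/F = 0.4456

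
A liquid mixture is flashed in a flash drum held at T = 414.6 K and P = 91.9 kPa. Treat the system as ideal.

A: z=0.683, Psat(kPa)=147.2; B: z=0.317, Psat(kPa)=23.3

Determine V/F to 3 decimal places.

Raoult's law: Kᵢ = Pᵢˢᵃᵗ/P = Pᵢˢᵃᵗ/91.9.
  K_A = 147.2/91.9 = 1.60174, K_B = 23.3/91.9 = 0.25354
Binary case is linear: z₁(K₁−1)(1+V/F(K₂−1)) + z₂(K₂−1)(1+V/F(K₁−1)) = 0
⇒ V/F = [z₁(K₁−1)+z₂(K₂−1)] / [−(K₁−1)(K₂−1)] = 0.1744/0.4492 = 0.388

V/F = 0.388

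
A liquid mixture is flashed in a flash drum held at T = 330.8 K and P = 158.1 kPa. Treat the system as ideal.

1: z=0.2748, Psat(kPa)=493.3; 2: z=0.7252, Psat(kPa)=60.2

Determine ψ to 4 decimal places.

ψ = 0.1017

Raoult's law: Kᵢ = Pᵢˢᵃᵗ/P = Pᵢˢᵃᵗ/158.1.
  K_1 = 493.3/158.1 = 3.120177, K_2 = 60.2/158.1 = 0.380772
Rachford–Rice: g(ψ) = Σ zᵢ(Kᵢ−1)/(1+ψ(Kᵢ−1)) = 0.
g(0) = ΣzᵢKᵢ − 1 = 0.1336 and g(1) = 1 − Σzᵢ/Kᵢ = -0.9926, so a root lies in (0, 1).
Iterate (Newton) starting at ψ = 0.45:
  ψ = 0.4500: g = -0.32438, g' = -0.8579 → ψ = 0.0719
  ψ = 0.0719: g = 0.03557, g' = -1.2347 → ψ = 0.1007
  ψ = 0.1007: g = 0.00118, g' = -1.1551 → ψ = 0.1017
Converged at ψ = 0.1017.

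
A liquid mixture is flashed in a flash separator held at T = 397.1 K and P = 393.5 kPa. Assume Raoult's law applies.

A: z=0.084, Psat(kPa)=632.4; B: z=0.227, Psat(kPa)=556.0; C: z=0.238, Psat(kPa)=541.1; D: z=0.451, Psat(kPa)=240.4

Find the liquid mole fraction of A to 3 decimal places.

x_A = 0.069

Raoult's law: Kᵢ = Pᵢˢᵃᵗ/P = Pᵢˢᵃᵗ/393.5.
  K_A = 632.4/393.5 = 1.60712, K_B = 556.0/393.5 = 1.41296, K_C = 541.1/393.5 = 1.37510, K_D = 240.4/393.5 = 0.61093
Let ψ = V/F and solve Σ zᵢ(Kᵢ−1)/(1+ψ(Kᵢ−1)) = 0.
g(0) = ΣzᵢKᵢ − 1 = 0.059 and g(1) = 1 − Σzᵢ/Kᵢ = -0.124, so a root lies in (0, 1).
Newton iteration, ψ⁰ = 0.44:
  ψ = 0.440: g = -0.0155, g' = -0.171 → ψ = 0.349
  ψ = 0.349: g = -0.0001, g' = -0.168 → ψ = 0.348
Converged at ψ = 0.348.
Compositions from xᵢ = zᵢ/(1+ψ(Kᵢ−1)), yᵢ = Kᵢxᵢ:
  A: x = 0.069, y = 0.111
  B: x = 0.198, y = 0.280
  C: x = 0.210, y = 0.289
  D: x = 0.522, y = 0.319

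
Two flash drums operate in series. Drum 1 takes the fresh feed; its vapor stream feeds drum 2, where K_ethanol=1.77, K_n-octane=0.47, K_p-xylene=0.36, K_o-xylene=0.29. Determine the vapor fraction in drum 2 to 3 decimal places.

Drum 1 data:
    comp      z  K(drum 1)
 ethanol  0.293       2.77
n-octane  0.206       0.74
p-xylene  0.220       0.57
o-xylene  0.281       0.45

Drum 1:
Material balance + equilibrium reduce to Σ zᵢ(Kᵢ−1)/(1+ψ₁(Kᵢ−1)) = 0.
g(0) = ΣzᵢKᵢ − 1 = 0.216 and g(1) = 1 − Σzᵢ/Kᵢ = -0.395, so a root lies in (0, 1).
Newton–Raphson from ψ₁ = 0.41:
  ψ₁ = 0.410: g = -0.0738, g' = -0.527 → ψ₁ = 0.270
  ψ₁ = 0.270: g = 0.0048, g' = -0.606 → ψ₁ = 0.278
Converged at ψ₁ = 0.278.
Drum-1 compositions:
  ethanol: x = 0.196, y = 0.544
  n-octane: x = 0.222, y = 0.164
  p-xylene: x = 0.250, y = 0.142
  o-xylene: x = 0.332, y = 0.149
Drum-2 feed = drum-1 vapor: z₂ = (0.5440, 0.1643, 0.1424, 0.1493).
Drum 2:
Material balance + equilibrium reduce to Σ zᵢ(Kᵢ−1)/(1+ψ₂(Kᵢ−1)) = 0.
Check two-phase: ΣzᵢKᵢ = 1.135 > 1 and Σzᵢ/Kᵢ = 1.567 > 1, so g(0) = 0.135 > 0 and g(1) = -0.567 < 0.
Newton–Raphson from ψ₂ = 0.5:
  ψ₂ = 0.500: g = -0.1144, g' = -0.561 → ψ₂ = 0.296
  ψ₂ = 0.296: g = -0.0088, g' = -0.488 → ψ₂ = 0.278
Converged at ψ₂ = 0.278.
  ethanol: x = 0.448, y = 0.793
  n-octane: x = 0.193, y = 0.091
  p-xylene: x = 0.173, y = 0.062
  o-xylene: x = 0.186, y = 0.054

V/F (drum 2) = 0.278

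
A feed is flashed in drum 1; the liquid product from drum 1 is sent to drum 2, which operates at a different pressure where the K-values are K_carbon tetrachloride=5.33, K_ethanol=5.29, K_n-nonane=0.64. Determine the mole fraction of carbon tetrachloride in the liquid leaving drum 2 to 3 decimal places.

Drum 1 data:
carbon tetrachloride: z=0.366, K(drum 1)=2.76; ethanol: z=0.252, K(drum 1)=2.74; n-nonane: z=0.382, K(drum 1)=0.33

x_carbon tetrachloride (drum 2) = 0.045

Drum 1:
Newton iteration, ψ₁⁰ = 0.5:
  ψ₁ = 0.500: g = 0.1922, g' = -0.927 → ψ₁ = 0.707
  ψ₁ = 0.707: g = -0.0031, g' = -0.998 → ψ₁ = 0.704
Converged at ψ₁ = 0.704.
Drum-1 compositions:
  carbon tetrachloride: x = 0.163, y = 0.451
  ethanol: x = 0.113, y = 0.310
  n-nonane: x = 0.723, y = 0.239
Drum-2 feed = drum-1 liquid: z₂ = (0.1634, 0.1132, 0.7233).
Drum 2:
Let ψ₂ = V/F and solve Σ zᵢ(Kᵢ−1)/(1+ψ₂(Kᵢ−1)) = 0.
Check two-phase: ΣzᵢKᵢ = 1.933 > 1 and Σzᵢ/Kᵢ = 1.182 > 1, so g(0) = 0.933 > 0 and g(1) = -0.182 < 0.
Iterate (Newton) starting at ψ₂ = 0.58:
  ψ₂ = 0.580: g = 0.0117, g' = -0.570 → ψ₂ = 0.600
  ψ₂ = 0.600: g = 0.0002, g' = -0.552 → ψ₂ = 0.601
Converged at ψ₂ = 0.601.
  carbon tetrachloride: x = 0.045, y = 0.242
  ethanol: x = 0.032, y = 0.167
  n-nonane: x = 0.923, y = 0.591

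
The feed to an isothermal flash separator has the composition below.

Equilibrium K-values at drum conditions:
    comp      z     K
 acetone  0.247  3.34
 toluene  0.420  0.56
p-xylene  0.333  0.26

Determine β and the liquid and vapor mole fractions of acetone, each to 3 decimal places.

β = 0.108, x_acetone = 0.197, y_acetone = 0.659

Rachford–Rice: g(β) = Σ zᵢ(Kᵢ−1)/(1+β(Kᵢ−1)) = 0.
Feasibility: ΣzᵢKᵢ = 1.147, Σzᵢ/Kᵢ = 2.105 — both > 1, two phases present.
Newton iteration, β⁰ = 0.37:
  β = 0.370: g = -0.2503, g' = -0.850 → β = 0.076
  β = 0.076: g = 0.0389, g' = -1.268 → β = 0.106
  β = 0.106: g = 0.0015, g' = -1.172 → β = 0.108
Converged at β = 0.108.
Compositions from xᵢ = zᵢ/(1+β(Kᵢ−1)), yᵢ = Kᵢxᵢ:
  acetone: x = 0.197, y = 0.659
  toluene: x = 0.441, y = 0.247
  p-xylene: x = 0.362, y = 0.094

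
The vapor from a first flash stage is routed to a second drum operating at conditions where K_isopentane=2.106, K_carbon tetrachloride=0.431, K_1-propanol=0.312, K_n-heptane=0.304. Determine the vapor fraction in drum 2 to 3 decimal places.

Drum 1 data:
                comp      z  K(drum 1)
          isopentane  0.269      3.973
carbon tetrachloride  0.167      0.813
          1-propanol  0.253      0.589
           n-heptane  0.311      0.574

V/F (drum 2) = 0.163

Drum 1:
Let ψ₁ = V/F and solve Σ zᵢ(Kᵢ−1)/(1+ψ₁(Kᵢ−1)) = 0.
g(0) = ΣzᵢKᵢ − 1 = 0.532 and g(1) = 1 − Σzᵢ/Kᵢ = -0.244, so a root lies in (0, 1).
Newton–Raphson from ψ₁ = 0.37:
  ψ₁ = 0.370: g = 0.0674, g' = -0.685 → ψ₁ = 0.468
  ψ₁ = 0.468: g = 0.0058, g' = -0.576 → ψ₁ = 0.478
Converged at ψ₁ = 0.478.
Drum-1 compositions:
  isopentane: x = 0.111, y = 0.441
  carbon tetrachloride: x = 0.183, y = 0.149
  1-propanol: x = 0.315, y = 0.185
  n-heptane: x = 0.391, y = 0.224
Drum-2 feed = drum-1 vapor: z₂ = (0.4412, 0.1491, 0.1855, 0.2242).
Drum 2:
Rachford–Rice: g(ψ₂) = Σ zᵢ(Kᵢ−1)/(1+ψ₂(Kᵢ−1)) = 0.
Check two-phase: ΣzᵢKᵢ = 1.119 > 1 and Σzᵢ/Kᵢ = 1.888 > 1, so g(0) = 0.119 > 0 and g(1) = -0.888 < 0.
Iterate (Newton) starting at ψ₂ = 0.65:
  ψ₂ = 0.650: g = -0.3666, g' = -0.954 → ψ₂ = 0.266
  ψ₂ = 0.266: g = -0.0704, g' = -0.684 → ψ₂ = 0.163
Converged at ψ₂ = 0.163.
  isopentane: x = 0.374, y = 0.787
  carbon tetrachloride: x = 0.164, y = 0.071
  1-propanol: x = 0.209, y = 0.065
  n-heptane: x = 0.253, y = 0.077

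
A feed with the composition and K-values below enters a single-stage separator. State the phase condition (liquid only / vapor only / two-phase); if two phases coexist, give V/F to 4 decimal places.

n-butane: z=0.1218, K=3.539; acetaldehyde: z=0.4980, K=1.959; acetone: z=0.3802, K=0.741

vapor only

ΣzᵢKᵢ = 1.6884; Σzᵢ/Kᵢ = 0.8017.
Since Σzᵢ/Kᵢ < 1 the mixture is above its dew point — single vapor phase.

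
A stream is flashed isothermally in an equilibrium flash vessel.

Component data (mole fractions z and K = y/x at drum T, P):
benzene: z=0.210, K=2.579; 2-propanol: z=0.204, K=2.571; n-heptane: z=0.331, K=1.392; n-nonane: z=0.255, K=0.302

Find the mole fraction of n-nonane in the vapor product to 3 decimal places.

y_n-nonane = 0.169

Rachford–Rice: g(β) = Σ zᵢ(Kᵢ−1)/(1+β(Kᵢ−1)) = 0.
Feasibility: ΣzᵢKᵢ = 1.604, Σzᵢ/Kᵢ = 1.243 — both > 1, two phases present.
Iterate (Newton) starting at β = 0.33:
  β = 0.330: g = 0.3127, g' = -0.694 → β = 0.780
  β = 0.780: g = 0.0009, g' = -0.836 → β = 0.782
Converged at β = 0.782.
Compositions from xᵢ = zᵢ/(1+β(Kᵢ−1)), yᵢ = Kᵢxᵢ:
  benzene: x = 0.094, y = 0.242
  2-propanol: x = 0.092, y = 0.235
  n-heptane: x = 0.253, y = 0.353
  n-nonane: x = 0.561, y = 0.169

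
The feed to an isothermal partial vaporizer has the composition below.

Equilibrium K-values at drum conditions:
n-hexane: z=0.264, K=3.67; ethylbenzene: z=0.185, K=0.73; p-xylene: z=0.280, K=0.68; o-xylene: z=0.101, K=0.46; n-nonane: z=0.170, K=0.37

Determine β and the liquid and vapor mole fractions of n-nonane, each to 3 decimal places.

Let β = V/F and solve Σ zᵢ(Kᵢ−1)/(1+β(Kᵢ−1)) = 0.
g(0) = ΣzᵢKᵢ − 1 = 0.404 and g(1) = 1 − Σzᵢ/Kᵢ = -0.416, so a root lies in (0, 1).
Newton–Raphson from β = 0.5:
  β = 0.500: g = -0.0936, g' = -0.603 → β = 0.345
  β = 0.345: g = 0.0074, g' = -0.717 → β = 0.355
Converged at β = 0.355.
Compositions from xᵢ = zᵢ/(1+β(Kᵢ−1)), yᵢ = Kᵢxᵢ:
  n-hexane: x = 0.136, y = 0.497
  ethylbenzene: x = 0.205, y = 0.149
  p-xylene: x = 0.316, y = 0.215
  o-xylene: x = 0.125, y = 0.057
  n-nonane: x = 0.219, y = 0.081

β = 0.355, x_n-nonane = 0.219, y_n-nonane = 0.081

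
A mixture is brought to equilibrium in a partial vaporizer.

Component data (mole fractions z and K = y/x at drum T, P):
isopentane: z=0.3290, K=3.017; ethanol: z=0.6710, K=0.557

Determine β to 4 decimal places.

Rachford–Rice: g(β) = Σ zᵢ(Kᵢ−1)/(1+β(Kᵢ−1)) = 0.
Feasibility: ΣzᵢKᵢ = 1.3663, Σzᵢ/Kᵢ = 1.3137 — both > 1, two phases present.
Binary case is linear: z₁(K₁−1)(1+β(K₂−1)) + z₂(K₂−1)(1+β(K₁−1)) = 0
⇒ β = [z₁(K₁−1)+z₂(K₂−1)] / [−(K₁−1)(K₂−1)] = 0.36634/0.89353 = 0.4100

β = 0.4100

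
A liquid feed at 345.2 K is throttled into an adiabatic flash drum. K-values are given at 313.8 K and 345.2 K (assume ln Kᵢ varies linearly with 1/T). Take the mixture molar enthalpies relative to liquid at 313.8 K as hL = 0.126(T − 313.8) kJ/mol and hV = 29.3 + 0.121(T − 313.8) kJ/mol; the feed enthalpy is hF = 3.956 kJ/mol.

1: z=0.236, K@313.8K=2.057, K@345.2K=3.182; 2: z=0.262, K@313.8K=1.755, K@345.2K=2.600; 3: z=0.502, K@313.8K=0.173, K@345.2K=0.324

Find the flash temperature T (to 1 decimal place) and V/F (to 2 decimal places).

Adiabatic flash: solve Rachford–Rice at each trial T, then check hF = ψ·hV(T) + (1−ψ)·hL(T).
  T = 313.8 K: K = (2.057, 1.755, 0.173), RR gives ψ = 0.043, H_out = 1.250 kJ/mol
  T = 345.2 K: K = (3.182, 2.600, 0.324), RR gives ψ = 0.466, H_out = 17.539 kJ/mol
  T = 329.5 K: K = (2.585, 2.156, 0.240), RR gives ψ = 0.284, H_out = 10.269 kJ/mol
  T = 321.6 K: K = (2.311, 1.949, 0.205), RR gives ψ = 0.176, H_out = 6.134 kJ/mol
  T = 317.7 K: K = (2.182, 1.851, 0.188), RR gives ψ = 0.114, H_out = 3.826 kJ/mol
  T = 319.6 K: K = (2.244, 1.898, 0.196), RR gives ψ = 0.145, H_out = 4.979 kJ/mol
Linear interpolation between T = 317.7 (H_out = 3.826) and T = 319.6 (H_out = 4.979) on hF = 3.956 gives T ≈ 317.9 K, at which ψ = 0.12.

T = 317.9 K, V/F = 0.12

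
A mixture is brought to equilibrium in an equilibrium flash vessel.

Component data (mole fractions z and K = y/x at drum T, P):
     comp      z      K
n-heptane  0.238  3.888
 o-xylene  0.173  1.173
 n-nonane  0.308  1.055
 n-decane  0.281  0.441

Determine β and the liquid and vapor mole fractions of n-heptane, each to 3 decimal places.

β = 0.727, x_n-heptane = 0.077, y_n-heptane = 0.299

Rachford–Rice: g(β) = Σ zᵢ(Kᵢ−1)/(1+β(Kᵢ−1)) = 0.
Check two-phase: ΣzᵢKᵢ = 1.577 > 1 and Σzᵢ/Kᵢ = 1.138 > 1, so g(0) = 0.577 > 0 and g(1) = -0.138 < 0.
Iterate (Newton) starting at β = 0.58:
  β = 0.580: g = 0.0681, g' = -0.475 → β = 0.723
  β = 0.723: g = 0.0016, g' = -0.460 → β = 0.727
Converged at β = 0.727.
Compositions from xᵢ = zᵢ/(1+β(Kᵢ−1)), yᵢ = Kᵢxᵢ:
  n-heptane: x = 0.077, y = 0.299
  o-xylene: x = 0.154, y = 0.180
  n-nonane: x = 0.296, y = 0.312
  n-decane: x = 0.473, y = 0.209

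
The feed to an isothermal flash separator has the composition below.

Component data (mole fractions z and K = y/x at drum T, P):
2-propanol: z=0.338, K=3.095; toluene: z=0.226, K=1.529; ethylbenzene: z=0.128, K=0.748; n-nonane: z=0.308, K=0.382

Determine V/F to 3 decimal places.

Material balance + equilibrium reduce to Σ zᵢ(Kᵢ−1)/(1+V/F(Kᵢ−1)) = 0.
Check two-phase: ΣzᵢKᵢ = 1.605 > 1 and Σzᵢ/Kᵢ = 1.234 > 1, so g(0) = 0.605 > 0 and g(1) = -0.234 < 0.
Newton–Raphson from V/F = 0.31:
  V/F = 0.310: g = 0.2616, g' = -0.781 → V/F = 0.645
  V/F = 0.645: g = 0.0355, g' = -0.640 → V/F = 0.700
Converged at V/F = 0.700.

V/F = 0.700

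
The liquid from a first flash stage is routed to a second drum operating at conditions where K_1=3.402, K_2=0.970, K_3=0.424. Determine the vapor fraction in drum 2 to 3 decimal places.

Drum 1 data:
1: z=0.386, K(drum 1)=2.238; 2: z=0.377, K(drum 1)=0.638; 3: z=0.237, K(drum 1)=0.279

Drum 1:
Rachford–Rice: g(ψ₁) = Σ zᵢ(Kᵢ−1)/(1+ψ₁(Kᵢ−1)) = 0.
g(0) = ΣzᵢKᵢ − 1 = 0.171 and g(1) = 1 − Σzᵢ/Kᵢ = -0.613, so a root lies in (0, 1).
Newton–Raphson from ψ₁ = 0.5:
  ψ₁ = 0.500: g = -0.1387, g' = -0.601 → ψ₁ = 0.269
  ψ₁ = 0.269: g = -0.0048, g' = -0.583 → ψ₁ = 0.261
Converged at ψ₁ = 0.261.
Drum-1 compositions:
  1: x = 0.292, y = 0.653
  2: x = 0.416, y = 0.266
  3: x = 0.292, y = 0.081
Drum-2 feed = drum-1 liquid: z₂ = (0.2918, 0.4163, 0.2919).
Drum 2:
Material balance + equilibrium reduce to Σ zᵢ(Kᵢ−1)/(1+ψ₂(Kᵢ−1)) = 0.
g(0) = ΣzᵢKᵢ − 1 = 0.520 and g(1) = 1 − Σzᵢ/Kᵢ = -0.203, so a root lies in (0, 1).
Newton iteration, ψ₂⁰ = 0.5:
  ψ₂ = 0.500: g = 0.0696, g' = -0.539 → ψ₂ = 0.629
  ψ₂ = 0.629: g = 0.0027, g' = -0.506 → ψ₂ = 0.634
Converged at ψ₂ = 0.634.
  1: x = 0.116, y = 0.393
  2: x = 0.424, y = 0.412
  3: x = 0.460, y = 0.195

V/F (drum 2) = 0.634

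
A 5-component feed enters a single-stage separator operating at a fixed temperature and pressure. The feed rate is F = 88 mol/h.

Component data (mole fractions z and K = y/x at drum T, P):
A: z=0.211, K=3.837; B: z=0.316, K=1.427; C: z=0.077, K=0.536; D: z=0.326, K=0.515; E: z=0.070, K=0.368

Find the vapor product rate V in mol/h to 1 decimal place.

Material balance + equilibrium reduce to Σ zᵢ(Kᵢ−1)/(1+V/F(Kᵢ−1)) = 0.
Feasibility: ΣzᵢKᵢ = 1.495, Σzᵢ/Kᵢ = 1.243 — both > 1, two phases present.
Iterate (Newton) starting at V/F = 0.64:
  V/F = 0.640: g = -0.0358, g' = -0.523 → V/F = 0.572
Converged at V/F = 0.572.
Then V = V/F·F = 0.5719·88 = 50.3 mol/h and L = F − V = 37.7 mol/h.

V = 50.3 mol/h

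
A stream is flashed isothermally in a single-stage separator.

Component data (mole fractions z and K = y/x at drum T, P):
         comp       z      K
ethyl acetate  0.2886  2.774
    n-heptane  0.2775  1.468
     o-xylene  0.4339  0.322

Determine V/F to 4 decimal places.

Iterate (Newton) starting at V/F = 0.39:
  V/F = 0.3900: g = 0.01250, g' = -0.7294 → V/F = 0.4071
Converged at V/F = 0.4071.

V/F = 0.4071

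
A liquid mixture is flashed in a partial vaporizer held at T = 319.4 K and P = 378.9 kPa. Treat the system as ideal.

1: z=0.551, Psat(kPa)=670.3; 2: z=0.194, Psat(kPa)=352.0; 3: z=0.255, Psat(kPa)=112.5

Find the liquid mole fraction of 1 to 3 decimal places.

x_1 = 0.391

Raoult's law: Kᵢ = Pᵢˢᵃᵗ/P = Pᵢˢᵃᵗ/378.9.
  K_1 = 670.3/378.9 = 1.76907, K_2 = 352.0/378.9 = 0.92901, K_3 = 112.5/378.9 = 0.29691
Material balance + equilibrium reduce to Σ zᵢ(Kᵢ−1)/(1+ψ(Kᵢ−1)) = 0.
Check two-phase: ΣzᵢKᵢ = 1.231 > 1 and Σzᵢ/Kᵢ = 1.379 > 1, so g(0) = 0.231 > 0 and g(1) = -0.379 < 0.
Newton iteration, ψ⁰ = 0.5:
  ψ = 0.500: g = 0.0153, g' = -0.471 → ψ = 0.532
Converged at ψ = 0.532.
Compositions from xᵢ = zᵢ/(1+ψ(Kᵢ−1)), yᵢ = Kᵢxᵢ:
  1: x = 0.391, y = 0.692
  2: x = 0.202, y = 0.187
  3: x = 0.407, y = 0.121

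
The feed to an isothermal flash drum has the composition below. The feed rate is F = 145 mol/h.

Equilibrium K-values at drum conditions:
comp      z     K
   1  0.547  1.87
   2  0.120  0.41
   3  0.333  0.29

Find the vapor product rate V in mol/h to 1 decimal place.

V = 41.3 mol/h

Newton–Raphson from ψ = 0.35:
  ψ = 0.350: g = -0.0390, g' = -0.607 → ψ = 0.286
  ψ = 0.286: g = -0.0006, g' = -0.590 → ψ = 0.285
Converged at ψ = 0.285.
Then V = ψ·F = 0.2847·145 = 41.3 mol/h and L = F − V = 103.7 mol/h.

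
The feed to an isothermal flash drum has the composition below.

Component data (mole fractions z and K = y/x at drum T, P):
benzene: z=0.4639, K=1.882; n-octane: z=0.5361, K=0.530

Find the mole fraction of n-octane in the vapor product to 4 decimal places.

y_n-octane = 0.3458

Material balance + equilibrium reduce to Σ zᵢ(Kᵢ−1)/(1+ψ(Kᵢ−1)) = 0.
Feasibility: ΣzᵢKᵢ = 1.1572, Σzᵢ/Kᵢ = 1.2580 — both > 1, two phases present.
Binary case is linear: z₁(K₁−1)(1+ψ(K₂−1)) + z₂(K₂−1)(1+ψ(K₁−1)) = 0
⇒ ψ = [z₁(K₁−1)+z₂(K₂−1)] / [−(K₁−1)(K₂−1)] = 0.15719/0.41454 = 0.3792
Compositions from xᵢ = zᵢ/(1+ψ(Kᵢ−1)), yᵢ = Kᵢxᵢ:
  benzene: x = 0.3476, y = 0.6542
  n-octane: x = 0.6524, y = 0.3458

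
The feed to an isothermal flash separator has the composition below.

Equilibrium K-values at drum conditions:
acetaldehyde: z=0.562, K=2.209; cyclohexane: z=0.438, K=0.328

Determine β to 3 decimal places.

β = 0.474

Let β = V/F and solve Σ zᵢ(Kᵢ−1)/(1+β(Kᵢ−1)) = 0.
Check two-phase: ΣzᵢKᵢ = 1.385 > 1 and Σzᵢ/Kᵢ = 1.590 > 1, so g(0) = 0.385 > 0 and g(1) = -0.590 < 0.
Newton iteration, β⁰ = 0.5:
  β = 0.500: g = -0.0198, g' = -0.768 → β = 0.474
Converged at β = 0.474.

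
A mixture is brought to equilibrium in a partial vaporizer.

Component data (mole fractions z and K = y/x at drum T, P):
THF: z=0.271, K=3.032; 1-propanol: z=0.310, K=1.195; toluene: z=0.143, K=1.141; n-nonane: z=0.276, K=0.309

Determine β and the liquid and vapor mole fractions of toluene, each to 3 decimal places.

β = 0.592, x_toluene = 0.132, y_toluene = 0.151

Iterate (Newton) starting at β = 0.5:
  β = 0.500: g = 0.0557, g' = -0.595 → β = 0.594
  β = 0.594: g = -0.0009, g' = -0.621 → β = 0.592
Converged at β = 0.592.
Compositions from xᵢ = zᵢ/(1+β(Kᵢ−1)), yᵢ = Kᵢxᵢ:
  THF: x = 0.123, y = 0.373
  1-propanol: x = 0.278, y = 0.332
  toluene: x = 0.132, y = 0.151
  n-nonane: x = 0.467, y = 0.144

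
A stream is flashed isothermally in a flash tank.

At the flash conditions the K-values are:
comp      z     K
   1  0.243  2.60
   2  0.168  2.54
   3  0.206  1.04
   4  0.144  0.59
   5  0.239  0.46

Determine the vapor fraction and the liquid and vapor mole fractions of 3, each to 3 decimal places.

ψ = 0.756, x_3 = 0.200, y_3 = 0.208

Material balance + equilibrium reduce to Σ zᵢ(Kᵢ−1)/(1+ψ(Kᵢ−1)) = 0.
g(0) = ΣzᵢKᵢ − 1 = 0.468 and g(1) = 1 − Σzᵢ/Kᵢ = -0.121, so a root lies in (0, 1).
Iterate (Newton) starting at ψ = 0.7:
  ψ = 0.700: g = 0.0256, g' = -0.459 → ψ = 0.756
Converged at ψ = 0.756.
Compositions from xᵢ = zᵢ/(1+ψ(Kᵢ−1)), yᵢ = Kᵢxᵢ:
  1: x = 0.110, y = 0.286
  2: x = 0.078, y = 0.197
  3: x = 0.200, y = 0.208
  4: x = 0.209, y = 0.123
  5: x = 0.404, y = 0.186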